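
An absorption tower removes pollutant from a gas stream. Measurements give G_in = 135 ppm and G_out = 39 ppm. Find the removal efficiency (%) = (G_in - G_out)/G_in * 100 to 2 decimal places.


Efficiency = (G_in - G_out) / G_in * 100%
Efficiency = (135 - 39) / 135 * 100
Efficiency = 96 / 135 * 100
Efficiency = 71.11%


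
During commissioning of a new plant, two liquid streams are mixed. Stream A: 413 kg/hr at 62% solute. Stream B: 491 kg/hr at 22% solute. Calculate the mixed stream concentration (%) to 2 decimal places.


Mass balance on solute: F1*x1 + F2*x2 = F3*x3
F3 = F1 + F2 = 413 + 491 = 904 kg/hr
x3 = (F1*x1 + F2*x2)/F3
x3 = (413*0.62 + 491*0.22) / 904
x3 = 40.27%


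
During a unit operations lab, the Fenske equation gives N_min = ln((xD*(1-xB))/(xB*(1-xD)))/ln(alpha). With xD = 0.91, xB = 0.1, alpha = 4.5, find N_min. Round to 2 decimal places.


N_min = ln((xD*(1-xB))/(xB*(1-xD))) / ln(alpha)
Numerator inside ln: 0.819 / 0.009 = 91.0
ln(91.0) = 4.51086
ln(alpha) = ln(4.5) = 1.504077
N_min = 4.51086 / 1.504077 = 3.00


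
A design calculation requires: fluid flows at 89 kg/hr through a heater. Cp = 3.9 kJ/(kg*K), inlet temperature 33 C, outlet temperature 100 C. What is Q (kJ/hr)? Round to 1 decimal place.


Q = m_dot * Cp * (T2 - T1)
Q = 89 * 3.9 * (100 - 33)
Q = 89 * 3.9 * 67
Q = 23255.7 kJ/hr


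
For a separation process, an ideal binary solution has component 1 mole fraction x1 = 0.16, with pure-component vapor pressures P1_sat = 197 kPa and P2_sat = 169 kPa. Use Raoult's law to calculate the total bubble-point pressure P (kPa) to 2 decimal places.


P = x1*P1_sat + x2*P2_sat
x2 = 1 - x1 = 1 - 0.16 = 0.84
P = 0.16*197 + 0.84*169
P = 31.52 + 141.96
P = 173.48 kPa


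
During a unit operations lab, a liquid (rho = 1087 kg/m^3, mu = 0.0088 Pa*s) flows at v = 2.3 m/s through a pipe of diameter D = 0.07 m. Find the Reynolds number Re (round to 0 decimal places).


Re = rho * v * D / mu
Re = 1087 * 2.3 * 0.07 / 0.0088
Re = 175.007 / 0.0088
Re = 19887


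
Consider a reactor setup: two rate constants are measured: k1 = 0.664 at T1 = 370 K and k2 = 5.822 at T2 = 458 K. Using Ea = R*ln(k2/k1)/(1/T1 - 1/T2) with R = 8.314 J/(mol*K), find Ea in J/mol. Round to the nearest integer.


Ea = R * ln(k2/k1) / (1/T1 - 1/T2)
ln(k2/k1) = ln(5.822/0.664) = 2.171117
1/T1 - 1/T2 = 1/370 - 1/458 = 0.000519296589
Ea = 8.314 * 2.171117 / 0.000519296589
Ea = 34760 J/mol


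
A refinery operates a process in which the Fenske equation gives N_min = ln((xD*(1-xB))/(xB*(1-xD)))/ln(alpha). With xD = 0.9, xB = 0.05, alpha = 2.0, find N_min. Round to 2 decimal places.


N_min = ln((xD*(1-xB))/(xB*(1-xD))) / ln(alpha)
Numerator inside ln: 0.855 / 0.005 = 171.0
ln(171.0) = 5.141664
ln(alpha) = ln(2.0) = 0.693147
N_min = 5.141664 / 0.693147 = 7.42


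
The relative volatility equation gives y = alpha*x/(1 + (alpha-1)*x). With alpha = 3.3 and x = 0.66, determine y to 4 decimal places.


y = alpha*x / (1 + (alpha-1)*x)
y = 3.3*0.66 / (1 + (3.3-1)*0.66)
y = 2.178 / (1 + 1.518)
y = 2.178 / 2.518
y = 0.8650


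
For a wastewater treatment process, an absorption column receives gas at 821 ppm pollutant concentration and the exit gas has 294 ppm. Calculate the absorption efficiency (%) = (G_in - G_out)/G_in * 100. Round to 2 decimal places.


Efficiency = (G_in - G_out) / G_in * 100%
Efficiency = (821 - 294) / 821 * 100
Efficiency = 527 / 821 * 100
Efficiency = 64.19%


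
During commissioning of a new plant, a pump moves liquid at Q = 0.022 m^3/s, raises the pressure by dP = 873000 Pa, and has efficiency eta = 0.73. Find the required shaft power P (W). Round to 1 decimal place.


P = Q * dP / eta
P = 0.022 * 873000 / 0.73
P = 19206.0 / 0.73
P = 26309.6 W


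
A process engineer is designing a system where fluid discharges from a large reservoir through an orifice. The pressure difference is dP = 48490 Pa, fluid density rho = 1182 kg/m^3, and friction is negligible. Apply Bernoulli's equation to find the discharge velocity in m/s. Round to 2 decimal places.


v = sqrt(2*dP/rho)
v = sqrt(2*48490/1182)
v = sqrt(82.047377)
v = 9.06 m/s


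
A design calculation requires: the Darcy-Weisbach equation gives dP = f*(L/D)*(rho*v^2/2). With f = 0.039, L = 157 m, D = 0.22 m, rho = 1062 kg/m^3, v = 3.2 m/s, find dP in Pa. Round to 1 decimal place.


dP = f * (L/D) * (rho*v^2/2)
dP = 0.039 * (157/0.22) * (1062*3.2^2/2)
L/D = 713.63636364
rho*v^2/2 = 1062*10.24/2 = 5437.44
dP = 0.039 * 713.63636364 * 5437.44
dP = 151333.8 Pa


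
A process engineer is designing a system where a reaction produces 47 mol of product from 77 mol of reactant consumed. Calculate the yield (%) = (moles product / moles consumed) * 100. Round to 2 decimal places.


Yield = (moles product / moles consumed) * 100%
Yield = (47 / 77) * 100
Yield = 0.6104 * 100
Yield = 61.04%


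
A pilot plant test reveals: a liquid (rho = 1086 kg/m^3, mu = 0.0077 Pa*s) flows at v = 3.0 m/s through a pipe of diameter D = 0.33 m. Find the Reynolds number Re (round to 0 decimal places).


Re = rho * v * D / mu
Re = 1086 * 3.0 * 0.33 / 0.0077
Re = 1075.14 / 0.0077
Re = 139629


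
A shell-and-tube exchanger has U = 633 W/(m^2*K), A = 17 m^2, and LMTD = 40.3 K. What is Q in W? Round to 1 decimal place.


Q = U * A * LMTD
Q = 633 * 17 * 40.3
Q = 433668.3 W


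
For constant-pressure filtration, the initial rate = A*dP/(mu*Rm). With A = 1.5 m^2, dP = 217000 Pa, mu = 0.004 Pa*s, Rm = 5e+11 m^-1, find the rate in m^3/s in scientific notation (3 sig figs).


rate = A * dP / (mu * Rm)
rate = 1.5 * 217000 / (0.004 * 5e+11)
rate = 325500.0 / 2.000e+09
rate = 1.63e-04 m^3/s


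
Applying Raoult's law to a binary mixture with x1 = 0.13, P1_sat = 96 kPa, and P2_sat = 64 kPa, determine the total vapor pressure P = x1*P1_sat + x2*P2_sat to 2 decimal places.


P = x1*P1_sat + x2*P2_sat
x2 = 1 - x1 = 1 - 0.13 = 0.87
P = 0.13*96 + 0.87*64
P = 12.48 + 55.68
P = 68.16 kPa


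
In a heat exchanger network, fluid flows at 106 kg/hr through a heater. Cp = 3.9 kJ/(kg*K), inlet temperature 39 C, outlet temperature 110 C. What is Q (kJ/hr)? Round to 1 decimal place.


Q = m_dot * Cp * (T2 - T1)
Q = 106 * 3.9 * (110 - 39)
Q = 106 * 3.9 * 71
Q = 29351.4 kJ/hr


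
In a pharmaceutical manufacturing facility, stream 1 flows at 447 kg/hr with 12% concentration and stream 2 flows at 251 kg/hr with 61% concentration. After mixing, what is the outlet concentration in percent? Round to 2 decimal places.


Mass balance on solute: F1*x1 + F2*x2 = F3*x3
F3 = F1 + F2 = 447 + 251 = 698 kg/hr
x3 = (F1*x1 + F2*x2)/F3
x3 = (447*0.12 + 251*0.61) / 698
x3 = 29.62%


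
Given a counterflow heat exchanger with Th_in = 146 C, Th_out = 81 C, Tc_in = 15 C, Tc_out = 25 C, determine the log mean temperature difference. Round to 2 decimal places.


dT1 = Th_in - Tc_out = 146 - 25 = 121
dT2 = Th_out - Tc_in = 81 - 15 = 66
LMTD = (dT1 - dT2) / ln(dT1/dT2)
LMTD = (121 - 66) / ln(121/66)
LMTD = 90.74 K


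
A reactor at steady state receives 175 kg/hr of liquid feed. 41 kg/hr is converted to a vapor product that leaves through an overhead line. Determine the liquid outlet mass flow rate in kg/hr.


Steady-state mass balance on the main outlet: F_out = F_in - F_removed
F_out = 175 - 41
F_out = 134 kg/hr


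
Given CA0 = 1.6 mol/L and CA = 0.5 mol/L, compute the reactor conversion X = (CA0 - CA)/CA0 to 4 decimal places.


X = (CA0 - CA) / CA0
X = (1.6 - 0.5) / 1.6
X = 1.1 / 1.6
X = 0.6875


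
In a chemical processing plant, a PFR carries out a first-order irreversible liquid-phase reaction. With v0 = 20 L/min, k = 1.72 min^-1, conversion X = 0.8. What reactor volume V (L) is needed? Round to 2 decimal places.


V = (v0/k) * ln(1/(1-X))
V = (20/1.72) * ln(1/(1-0.8))
V = 11.627907 * ln(5.0)
V = 11.627907 * 1.609438
V = 18.71 L


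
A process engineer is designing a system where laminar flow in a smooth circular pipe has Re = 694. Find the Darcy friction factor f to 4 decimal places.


f = 64 / Re
f = 64 / 694
f = 0.0922


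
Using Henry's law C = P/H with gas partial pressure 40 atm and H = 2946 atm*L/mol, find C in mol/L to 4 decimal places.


C = P / H
C = 40 / 2946
C = 0.0136 mol/L


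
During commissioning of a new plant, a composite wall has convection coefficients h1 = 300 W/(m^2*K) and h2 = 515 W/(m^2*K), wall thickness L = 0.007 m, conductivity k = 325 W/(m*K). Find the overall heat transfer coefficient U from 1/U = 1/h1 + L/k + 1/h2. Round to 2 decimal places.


1/U = 1/h1 + L/k + 1/h2
1/U = 1/300 + 0.007/325 + 1/515
1/U = 0.0033333333 + 2.15385e-05 + 0.0019417476
1/U = 0.0052966194
U = 188.80 W/(m^2*K)


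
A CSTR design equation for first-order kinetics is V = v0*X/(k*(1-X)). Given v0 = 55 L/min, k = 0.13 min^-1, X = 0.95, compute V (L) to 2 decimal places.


V = v0 * X / (k * (1 - X))
V = 55 * 0.95 / (0.13 * (1 - 0.95))
V = 52.25 / (0.13 * 0.05)
V = 52.25 / 0.0065
V = 8038.46 L


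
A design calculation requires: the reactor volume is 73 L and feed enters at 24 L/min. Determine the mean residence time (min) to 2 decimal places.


tau = V / v0
tau = 73 / 24
tau = 3.04 min


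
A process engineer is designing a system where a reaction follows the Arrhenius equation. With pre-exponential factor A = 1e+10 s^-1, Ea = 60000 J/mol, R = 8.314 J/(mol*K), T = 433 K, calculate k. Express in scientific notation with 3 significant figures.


k = A * exp(-Ea/(R*T))
k = 1e+10 * exp(-60000 / (8.314 * 433))
k = 1e+10 * exp(-16.666843)
k = 5.78e+02


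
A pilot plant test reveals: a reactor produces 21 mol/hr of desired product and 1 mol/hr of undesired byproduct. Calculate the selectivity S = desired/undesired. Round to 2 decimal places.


S = desired product rate / undesired product rate
S = 21 / 1
S = 21.00


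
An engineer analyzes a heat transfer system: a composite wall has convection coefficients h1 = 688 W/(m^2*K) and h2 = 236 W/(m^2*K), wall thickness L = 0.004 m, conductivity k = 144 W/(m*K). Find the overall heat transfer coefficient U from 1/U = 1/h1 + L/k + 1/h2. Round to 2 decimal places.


1/U = 1/h1 + L/k + 1/h2
1/U = 1/688 + 0.004/144 + 1/236
1/U = 0.0014534884 + 2.77778e-05 + 0.0042372881
1/U = 0.0057185543
U = 174.87 W/(m^2*K)


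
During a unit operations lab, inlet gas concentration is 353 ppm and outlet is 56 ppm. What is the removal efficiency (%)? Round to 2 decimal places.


Efficiency = (G_in - G_out) / G_in * 100%
Efficiency = (353 - 56) / 353 * 100
Efficiency = 297 / 353 * 100
Efficiency = 84.14%


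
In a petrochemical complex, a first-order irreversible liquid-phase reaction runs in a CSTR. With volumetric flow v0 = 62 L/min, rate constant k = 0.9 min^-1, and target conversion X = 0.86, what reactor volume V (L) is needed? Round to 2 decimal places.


V = v0 * X / (k * (1 - X))
V = 62 * 0.86 / (0.9 * (1 - 0.86))
V = 53.32 / (0.9 * 0.14)
V = 53.32 / 0.126
V = 423.17 L


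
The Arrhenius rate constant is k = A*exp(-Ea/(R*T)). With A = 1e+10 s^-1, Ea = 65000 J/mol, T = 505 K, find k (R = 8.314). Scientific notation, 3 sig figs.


k = A * exp(-Ea/(R*T))
k = 1e+10 * exp(-65000 / (8.314 * 505))
k = 1e+10 * exp(-15.481462)
k = 1.89e+03


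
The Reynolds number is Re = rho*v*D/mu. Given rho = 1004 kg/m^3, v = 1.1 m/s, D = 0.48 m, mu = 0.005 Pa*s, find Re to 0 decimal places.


Re = rho * v * D / mu
Re = 1004 * 1.1 * 0.48 / 0.005
Re = 530.112 / 0.005
Re = 106022


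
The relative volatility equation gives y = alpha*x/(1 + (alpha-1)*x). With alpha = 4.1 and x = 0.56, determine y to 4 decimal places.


y = alpha*x / (1 + (alpha-1)*x)
y = 4.1*0.56 / (1 + (4.1-1)*0.56)
y = 2.296 / (1 + 1.736)
y = 2.296 / 2.736
y = 0.8392


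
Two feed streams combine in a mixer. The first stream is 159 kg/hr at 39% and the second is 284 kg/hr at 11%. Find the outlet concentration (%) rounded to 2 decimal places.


Mass balance on solute: F1*x1 + F2*x2 = F3*x3
F3 = F1 + F2 = 159 + 284 = 443 kg/hr
x3 = (F1*x1 + F2*x2)/F3
x3 = (159*0.39 + 284*0.11) / 443
x3 = 21.05%


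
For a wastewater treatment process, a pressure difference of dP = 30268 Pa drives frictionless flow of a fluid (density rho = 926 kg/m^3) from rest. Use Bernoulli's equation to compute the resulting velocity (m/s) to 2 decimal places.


v = sqrt(2*dP/rho)
v = sqrt(2*30268/926)
v = sqrt(65.37365)
v = 8.09 m/s


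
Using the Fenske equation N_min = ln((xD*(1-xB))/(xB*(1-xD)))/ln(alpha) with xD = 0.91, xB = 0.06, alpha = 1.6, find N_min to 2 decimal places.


N_min = ln((xD*(1-xB))/(xB*(1-xD))) / ln(alpha)
Numerator inside ln: 0.8554 / 0.0054 = 158.407407
ln(158.407407) = 5.06517
ln(alpha) = ln(1.6) = 0.470004
N_min = 5.06517 / 0.470004 = 10.78


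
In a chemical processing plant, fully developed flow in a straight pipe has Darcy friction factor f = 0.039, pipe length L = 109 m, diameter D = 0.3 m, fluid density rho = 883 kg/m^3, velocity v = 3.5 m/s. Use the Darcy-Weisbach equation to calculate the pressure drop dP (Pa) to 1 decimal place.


dP = f * (L/D) * (rho*v^2/2)
dP = 0.039 * (109/0.3) * (883*3.5^2/2)
L/D = 363.33333333
rho*v^2/2 = 883*12.25/2 = 5408.375
dP = 0.039 * 363.33333333 * 5408.375
dP = 76636.7 Pa


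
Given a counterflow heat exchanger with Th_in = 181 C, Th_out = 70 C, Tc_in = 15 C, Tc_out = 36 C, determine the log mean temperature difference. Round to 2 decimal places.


dT1 = Th_in - Tc_out = 181 - 36 = 145
dT2 = Th_out - Tc_in = 70 - 15 = 55
LMTD = (dT1 - dT2) / ln(dT1/dT2)
LMTD = (145 - 55) / ln(145/55)
LMTD = 92.84 K


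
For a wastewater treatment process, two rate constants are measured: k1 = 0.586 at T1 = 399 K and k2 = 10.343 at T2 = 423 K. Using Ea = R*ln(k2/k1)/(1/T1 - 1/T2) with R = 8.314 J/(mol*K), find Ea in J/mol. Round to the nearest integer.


Ea = R * ln(k2/k1) / (1/T1 - 1/T2)
ln(k2/k1) = ln(10.343/0.586) = 2.8707455
1/T1 - 1/T2 = 1/399 - 1/423 = 0.00014219947
Ea = 8.314 * 2.8707455 / 0.00014219947
Ea = 167844 J/mol


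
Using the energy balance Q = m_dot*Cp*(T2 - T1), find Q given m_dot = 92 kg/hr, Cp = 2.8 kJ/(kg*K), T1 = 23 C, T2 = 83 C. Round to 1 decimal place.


Q = m_dot * Cp * (T2 - T1)
Q = 92 * 2.8 * (83 - 23)
Q = 92 * 2.8 * 60
Q = 15456.0 kJ/hr


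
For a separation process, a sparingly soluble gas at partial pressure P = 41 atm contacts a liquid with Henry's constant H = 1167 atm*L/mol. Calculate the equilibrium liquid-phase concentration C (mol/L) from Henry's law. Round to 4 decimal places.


C = P / H
C = 41 / 1167
C = 0.0351 mol/L


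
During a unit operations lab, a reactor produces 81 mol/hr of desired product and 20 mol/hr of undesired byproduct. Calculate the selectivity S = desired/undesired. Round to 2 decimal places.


S = desired product rate / undesired product rate
S = 81 / 20
S = 4.05


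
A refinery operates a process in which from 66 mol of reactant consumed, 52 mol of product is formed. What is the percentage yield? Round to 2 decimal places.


Yield = (moles product / moles consumed) * 100%
Yield = (52 / 66) * 100
Yield = 0.7879 * 100
Yield = 78.79%


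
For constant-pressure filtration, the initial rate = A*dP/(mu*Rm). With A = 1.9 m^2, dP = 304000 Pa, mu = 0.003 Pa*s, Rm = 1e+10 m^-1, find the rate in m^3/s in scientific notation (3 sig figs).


rate = A * dP / (mu * Rm)
rate = 1.9 * 304000 / (0.003 * 1e+10)
rate = 577600.0 / 3.000e+07
rate = 1.93e-02 m^3/s


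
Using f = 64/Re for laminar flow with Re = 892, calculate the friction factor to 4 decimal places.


f = 64 / Re
f = 64 / 892
f = 0.0717


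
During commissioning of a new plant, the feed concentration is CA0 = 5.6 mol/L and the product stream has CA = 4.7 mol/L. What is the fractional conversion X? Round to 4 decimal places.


X = (CA0 - CA) / CA0
X = (5.6 - 4.7) / 5.6
X = 0.9 / 5.6
X = 0.1607


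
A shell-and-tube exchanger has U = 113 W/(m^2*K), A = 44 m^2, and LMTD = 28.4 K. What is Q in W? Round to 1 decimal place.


Q = U * A * LMTD
Q = 113 * 44 * 28.4
Q = 141204.8 W


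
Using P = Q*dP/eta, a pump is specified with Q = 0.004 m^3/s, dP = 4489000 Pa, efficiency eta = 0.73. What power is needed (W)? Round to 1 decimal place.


P = Q * dP / eta
P = 0.004 * 4489000 / 0.73
P = 17956.0 / 0.73
P = 24597.3 W


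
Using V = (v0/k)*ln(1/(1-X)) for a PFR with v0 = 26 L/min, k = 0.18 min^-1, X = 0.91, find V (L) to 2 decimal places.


V = (v0/k) * ln(1/(1-X))
V = (26/0.18) * ln(1/(1-0.91))
V = 144.444444 * ln(11.111111)
V = 144.444444 * 2.407946
V = 347.81 L


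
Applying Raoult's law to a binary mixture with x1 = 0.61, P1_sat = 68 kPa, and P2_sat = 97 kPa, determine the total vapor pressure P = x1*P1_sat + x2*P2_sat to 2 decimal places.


P = x1*P1_sat + x2*P2_sat
x2 = 1 - x1 = 1 - 0.61 = 0.39
P = 0.61*68 + 0.39*97
P = 41.48 + 37.83
P = 79.31 kPa


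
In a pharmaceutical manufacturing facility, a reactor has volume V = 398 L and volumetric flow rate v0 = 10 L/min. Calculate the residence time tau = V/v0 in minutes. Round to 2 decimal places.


tau = V / v0
tau = 398 / 10
tau = 39.80 min


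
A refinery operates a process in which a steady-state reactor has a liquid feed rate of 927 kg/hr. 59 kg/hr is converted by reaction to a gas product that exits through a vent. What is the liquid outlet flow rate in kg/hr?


Steady-state mass balance on the main outlet: F_out = F_in - F_removed
F_out = 927 - 59
F_out = 868 kg/hr


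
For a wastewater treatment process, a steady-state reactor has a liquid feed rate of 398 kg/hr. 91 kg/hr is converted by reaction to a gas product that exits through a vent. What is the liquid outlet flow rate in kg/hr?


Steady-state mass balance on the main outlet: F_out = F_in - F_removed
F_out = 398 - 91
F_out = 307 kg/hr


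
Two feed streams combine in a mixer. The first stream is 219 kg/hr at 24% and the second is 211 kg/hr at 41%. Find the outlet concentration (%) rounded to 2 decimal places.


Mass balance on solute: F1*x1 + F2*x2 = F3*x3
F3 = F1 + F2 = 219 + 211 = 430 kg/hr
x3 = (F1*x1 + F2*x2)/F3
x3 = (219*0.24 + 211*0.41) / 430
x3 = 32.34%


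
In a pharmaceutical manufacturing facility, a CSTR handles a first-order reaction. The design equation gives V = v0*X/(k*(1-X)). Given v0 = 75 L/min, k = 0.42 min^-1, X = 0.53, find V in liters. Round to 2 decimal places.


V = v0 * X / (k * (1 - X))
V = 75 * 0.53 / (0.42 * (1 - 0.53))
V = 39.75 / (0.42 * 0.47)
V = 39.75 / 0.1974
V = 201.37 L


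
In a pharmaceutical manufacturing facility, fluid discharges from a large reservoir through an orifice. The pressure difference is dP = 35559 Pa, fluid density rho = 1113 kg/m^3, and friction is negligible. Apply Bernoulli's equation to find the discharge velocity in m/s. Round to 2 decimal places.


v = sqrt(2*dP/rho)
v = sqrt(2*35559/1113)
v = sqrt(63.897574)
v = 7.99 m/s


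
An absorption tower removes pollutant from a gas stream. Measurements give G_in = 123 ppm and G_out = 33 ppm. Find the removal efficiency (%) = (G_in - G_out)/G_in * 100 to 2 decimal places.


Efficiency = (G_in - G_out) / G_in * 100%
Efficiency = (123 - 33) / 123 * 100
Efficiency = 90 / 123 * 100
Efficiency = 73.17%


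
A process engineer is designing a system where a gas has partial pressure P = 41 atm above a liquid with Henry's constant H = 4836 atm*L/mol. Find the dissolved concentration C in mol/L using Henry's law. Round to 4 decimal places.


C = P / H
C = 41 / 4836
C = 0.0085 mol/L


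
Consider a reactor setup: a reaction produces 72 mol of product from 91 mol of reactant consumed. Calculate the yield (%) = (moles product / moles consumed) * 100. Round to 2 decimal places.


Yield = (moles product / moles consumed) * 100%
Yield = (72 / 91) * 100
Yield = 0.7912 * 100
Yield = 79.12%


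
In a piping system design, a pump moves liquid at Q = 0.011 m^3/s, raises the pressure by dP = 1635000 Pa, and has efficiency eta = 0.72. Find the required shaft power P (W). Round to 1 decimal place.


P = Q * dP / eta
P = 0.011 * 1635000 / 0.72
P = 17985.0 / 0.72
P = 24979.2 W


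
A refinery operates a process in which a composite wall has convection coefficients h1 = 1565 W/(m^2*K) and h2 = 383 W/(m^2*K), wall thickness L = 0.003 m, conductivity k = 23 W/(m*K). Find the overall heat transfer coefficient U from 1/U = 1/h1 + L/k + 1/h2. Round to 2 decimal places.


1/U = 1/h1 + L/k + 1/h2
1/U = 1/1565 + 0.003/23 + 1/383
1/U = 0.0006389776 + 0.0001304348 + 0.0026109661
1/U = 0.0033803785
U = 295.82 W/(m^2*K)


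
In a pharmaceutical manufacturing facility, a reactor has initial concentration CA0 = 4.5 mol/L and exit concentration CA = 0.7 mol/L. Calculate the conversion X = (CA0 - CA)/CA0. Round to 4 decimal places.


X = (CA0 - CA) / CA0
X = (4.5 - 0.7) / 4.5
X = 3.8 / 4.5
X = 0.8444


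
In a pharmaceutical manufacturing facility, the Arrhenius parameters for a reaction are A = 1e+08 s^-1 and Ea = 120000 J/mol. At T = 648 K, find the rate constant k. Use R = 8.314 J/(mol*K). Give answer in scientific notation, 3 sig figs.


k = A * exp(-Ea/(R*T))
k = 1e+08 * exp(-120000 / (8.314 * 648))
k = 1e+08 * exp(-22.273898)
k = 2.12e-02


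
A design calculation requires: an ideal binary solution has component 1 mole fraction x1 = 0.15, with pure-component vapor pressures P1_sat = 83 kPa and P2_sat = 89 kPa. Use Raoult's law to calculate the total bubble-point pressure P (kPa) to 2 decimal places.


P = x1*P1_sat + x2*P2_sat
x2 = 1 - x1 = 1 - 0.15 = 0.85
P = 0.15*83 + 0.85*89
P = 12.45 + 75.65
P = 88.10 kPa


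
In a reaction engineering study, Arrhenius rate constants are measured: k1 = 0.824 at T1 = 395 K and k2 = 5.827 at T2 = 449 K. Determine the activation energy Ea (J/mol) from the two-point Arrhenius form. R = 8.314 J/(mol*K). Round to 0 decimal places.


Ea = R * ln(k2/k1) / (1/T1 - 1/T2)
ln(k2/k1) = ln(5.827/0.824) = 1.956087
1/T1 - 1/T2 = 1/395 - 1/449 = 0.000304474077
Ea = 8.314 * 1.956087 / 0.000304474077
Ea = 53413 J/mol


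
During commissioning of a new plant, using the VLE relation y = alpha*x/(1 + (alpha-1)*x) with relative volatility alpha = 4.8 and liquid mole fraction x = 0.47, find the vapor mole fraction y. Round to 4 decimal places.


y = alpha*x / (1 + (alpha-1)*x)
y = 4.8*0.47 / (1 + (4.8-1)*0.47)
y = 2.256 / (1 + 1.786)
y = 2.256 / 2.786
y = 0.8098


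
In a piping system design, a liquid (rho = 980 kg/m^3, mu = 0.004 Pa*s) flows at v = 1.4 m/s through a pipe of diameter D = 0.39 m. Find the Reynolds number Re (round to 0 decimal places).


Re = rho * v * D / mu
Re = 980 * 1.4 * 0.39 / 0.004
Re = 535.08 / 0.004
Re = 133770


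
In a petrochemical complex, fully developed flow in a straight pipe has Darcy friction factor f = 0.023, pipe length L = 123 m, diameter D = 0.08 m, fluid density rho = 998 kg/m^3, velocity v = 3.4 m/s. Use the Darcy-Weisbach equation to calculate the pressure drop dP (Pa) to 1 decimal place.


dP = f * (L/D) * (rho*v^2/2)
dP = 0.023 * (123/0.08) * (998*3.4^2/2)
L/D = 1537.5
rho*v^2/2 = 998*11.56/2 = 5768.44
dP = 0.023 * 1537.5 * 5768.44
dP = 203986.5 Pa


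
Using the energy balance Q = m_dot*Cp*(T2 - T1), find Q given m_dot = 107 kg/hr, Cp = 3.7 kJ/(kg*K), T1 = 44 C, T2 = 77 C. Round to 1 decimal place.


Q = m_dot * Cp * (T2 - T1)
Q = 107 * 3.7 * (77 - 44)
Q = 107 * 3.7 * 33
Q = 13064.7 kJ/hr


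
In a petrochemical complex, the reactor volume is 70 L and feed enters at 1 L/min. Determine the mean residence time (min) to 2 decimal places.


tau = V / v0
tau = 70 / 1
tau = 70.00 min


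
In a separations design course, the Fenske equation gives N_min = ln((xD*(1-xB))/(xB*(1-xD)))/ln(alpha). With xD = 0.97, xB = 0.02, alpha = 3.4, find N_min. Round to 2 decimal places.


N_min = ln((xD*(1-xB))/(xB*(1-xD))) / ln(alpha)
Numerator inside ln: 0.9506 / 0.0006 = 1584.333333
ln(1584.333333) = 7.367919
ln(alpha) = ln(3.4) = 1.223775
N_min = 7.367919 / 1.223775 = 6.02


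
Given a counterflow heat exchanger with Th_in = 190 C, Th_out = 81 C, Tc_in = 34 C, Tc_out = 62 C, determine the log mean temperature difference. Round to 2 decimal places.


dT1 = Th_in - Tc_out = 190 - 62 = 128
dT2 = Th_out - Tc_in = 81 - 34 = 47
LMTD = (dT1 - dT2) / ln(dT1/dT2)
LMTD = (128 - 47) / ln(128/47)
LMTD = 80.85 K


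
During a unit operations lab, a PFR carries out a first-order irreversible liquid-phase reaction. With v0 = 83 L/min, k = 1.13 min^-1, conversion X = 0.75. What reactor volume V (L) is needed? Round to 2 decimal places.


V = (v0/k) * ln(1/(1-X))
V = (83/1.13) * ln(1/(1-0.75))
V = 73.451327 * ln(4.0)
V = 73.451327 * 1.386294
V = 101.83 L


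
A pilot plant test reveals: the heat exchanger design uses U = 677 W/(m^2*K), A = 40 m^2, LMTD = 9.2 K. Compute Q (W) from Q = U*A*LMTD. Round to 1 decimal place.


Q = U * A * LMTD
Q = 677 * 40 * 9.2
Q = 249136.0 W


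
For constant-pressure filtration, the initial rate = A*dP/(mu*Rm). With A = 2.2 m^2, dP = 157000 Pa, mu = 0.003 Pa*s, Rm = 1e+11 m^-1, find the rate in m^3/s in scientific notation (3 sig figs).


rate = A * dP / (mu * Rm)
rate = 2.2 * 157000 / (0.003 * 1e+11)
rate = 345400.0 / 3.000e+08
rate = 1.15e-03 m^3/s


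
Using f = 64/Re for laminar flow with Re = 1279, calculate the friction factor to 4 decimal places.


f = 64 / Re
f = 64 / 1279
f = 0.0500


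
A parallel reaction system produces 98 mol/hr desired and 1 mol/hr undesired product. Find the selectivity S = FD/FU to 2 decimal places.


S = desired product rate / undesired product rate
S = 98 / 1
S = 98.00


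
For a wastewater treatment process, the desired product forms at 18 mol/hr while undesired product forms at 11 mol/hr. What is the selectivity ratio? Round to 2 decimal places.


S = desired product rate / undesired product rate
S = 18 / 11
S = 1.64


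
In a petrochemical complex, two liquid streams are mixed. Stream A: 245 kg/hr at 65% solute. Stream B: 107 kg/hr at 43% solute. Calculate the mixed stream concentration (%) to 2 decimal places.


Mass balance on solute: F1*x1 + F2*x2 = F3*x3
F3 = F1 + F2 = 245 + 107 = 352 kg/hr
x3 = (F1*x1 + F2*x2)/F3
x3 = (245*0.65 + 107*0.43) / 352
x3 = 58.31%


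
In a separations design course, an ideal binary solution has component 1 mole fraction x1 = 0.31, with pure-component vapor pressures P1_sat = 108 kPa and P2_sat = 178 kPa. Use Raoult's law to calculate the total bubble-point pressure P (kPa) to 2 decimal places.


P = x1*P1_sat + x2*P2_sat
x2 = 1 - x1 = 1 - 0.31 = 0.69
P = 0.31*108 + 0.69*178
P = 33.48 + 122.82
P = 156.30 kPa


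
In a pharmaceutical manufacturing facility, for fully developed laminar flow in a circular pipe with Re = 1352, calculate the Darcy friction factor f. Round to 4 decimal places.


f = 64 / Re
f = 64 / 1352
f = 0.0473


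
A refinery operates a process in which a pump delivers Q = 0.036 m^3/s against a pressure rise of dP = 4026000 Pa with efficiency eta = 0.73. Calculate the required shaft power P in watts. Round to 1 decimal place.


P = Q * dP / eta
P = 0.036 * 4026000 / 0.73
P = 144936.0 / 0.73
P = 198542.5 W


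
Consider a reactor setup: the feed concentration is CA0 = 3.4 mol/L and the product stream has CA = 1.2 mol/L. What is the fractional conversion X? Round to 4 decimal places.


X = (CA0 - CA) / CA0
X = (3.4 - 1.2) / 3.4
X = 2.2 / 3.4
X = 0.6471


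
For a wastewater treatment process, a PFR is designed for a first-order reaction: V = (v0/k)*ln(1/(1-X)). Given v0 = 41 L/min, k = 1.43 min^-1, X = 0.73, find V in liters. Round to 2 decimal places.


V = (v0/k) * ln(1/(1-X))
V = (41/1.43) * ln(1/(1-0.73))
V = 28.671329 * ln(3.703704)
V = 28.671329 * 1.309333
V = 37.54 L


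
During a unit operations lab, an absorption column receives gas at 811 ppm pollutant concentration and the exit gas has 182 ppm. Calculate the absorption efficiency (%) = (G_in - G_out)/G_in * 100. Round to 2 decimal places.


Efficiency = (G_in - G_out) / G_in * 100%
Efficiency = (811 - 182) / 811 * 100
Efficiency = 629 / 811 * 100
Efficiency = 77.56%


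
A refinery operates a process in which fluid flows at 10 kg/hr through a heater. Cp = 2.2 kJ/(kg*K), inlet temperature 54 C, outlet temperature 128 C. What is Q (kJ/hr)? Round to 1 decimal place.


Q = m_dot * Cp * (T2 - T1)
Q = 10 * 2.2 * (128 - 54)
Q = 10 * 2.2 * 74
Q = 1628.0 kJ/hr


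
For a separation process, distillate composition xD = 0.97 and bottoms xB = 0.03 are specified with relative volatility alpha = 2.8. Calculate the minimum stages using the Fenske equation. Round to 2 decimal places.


N_min = ln((xD*(1-xB))/(xB*(1-xD))) / ln(alpha)
Numerator inside ln: 0.9409 / 0.0009 = 1045.444444
ln(1045.444444) = 6.952197
ln(alpha) = ln(2.8) = 1.029619
N_min = 6.952197 / 1.029619 = 6.75


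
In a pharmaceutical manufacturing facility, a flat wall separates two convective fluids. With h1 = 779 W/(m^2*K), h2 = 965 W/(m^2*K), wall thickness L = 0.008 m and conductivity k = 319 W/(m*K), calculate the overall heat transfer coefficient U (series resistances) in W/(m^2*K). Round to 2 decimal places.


1/U = 1/h1 + L/k + 1/h2
1/U = 1/779 + 0.008/319 + 1/965
1/U = 0.001283697 + 2.50784e-05 + 0.0010362694
1/U = 0.0023450448
U = 426.43 W/(m^2*K)


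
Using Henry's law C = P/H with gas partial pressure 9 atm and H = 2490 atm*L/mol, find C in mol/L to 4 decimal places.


C = P / H
C = 9 / 2490
C = 0.0036 mol/L


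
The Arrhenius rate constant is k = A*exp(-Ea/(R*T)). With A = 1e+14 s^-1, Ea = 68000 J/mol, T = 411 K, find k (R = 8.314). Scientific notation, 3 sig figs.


k = A * exp(-Ea/(R*T))
k = 1e+14 * exp(-68000 / (8.314 * 411))
k = 1e+14 * exp(-19.900183)
k = 2.28e+05


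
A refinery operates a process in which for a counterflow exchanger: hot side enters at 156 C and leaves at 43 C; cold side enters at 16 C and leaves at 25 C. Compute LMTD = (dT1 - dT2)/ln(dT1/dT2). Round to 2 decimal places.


dT1 = Th_in - Tc_out = 156 - 25 = 131
dT2 = Th_out - Tc_in = 43 - 16 = 27
LMTD = (dT1 - dT2) / ln(dT1/dT2)
LMTD = (131 - 27) / ln(131/27)
LMTD = 65.85 K


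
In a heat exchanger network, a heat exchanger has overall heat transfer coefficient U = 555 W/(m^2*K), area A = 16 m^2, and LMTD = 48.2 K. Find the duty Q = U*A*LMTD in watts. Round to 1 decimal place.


Q = U * A * LMTD
Q = 555 * 16 * 48.2
Q = 428016.0 W


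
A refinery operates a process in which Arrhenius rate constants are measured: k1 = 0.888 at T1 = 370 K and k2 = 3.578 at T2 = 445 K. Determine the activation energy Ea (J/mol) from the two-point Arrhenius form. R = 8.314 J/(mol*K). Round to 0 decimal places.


Ea = R * ln(k2/k1) / (1/T1 - 1/T2)
ln(k2/k1) = ln(3.578/0.888) = 1.3935875
1/T1 - 1/T2 = 1/370 - 1/445 = 0.000455511691
Ea = 8.314 * 1.3935875 / 0.000455511691
Ea = 25436 J/mol


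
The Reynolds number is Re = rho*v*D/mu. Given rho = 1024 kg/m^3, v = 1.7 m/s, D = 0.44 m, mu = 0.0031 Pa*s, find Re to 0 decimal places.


Re = rho * v * D / mu
Re = 1024 * 1.7 * 0.44 / 0.0031
Re = 765.952 / 0.0031
Re = 247081


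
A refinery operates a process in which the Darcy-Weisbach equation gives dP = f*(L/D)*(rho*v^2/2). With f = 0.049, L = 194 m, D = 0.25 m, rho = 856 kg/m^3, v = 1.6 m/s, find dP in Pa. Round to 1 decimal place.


dP = f * (L/D) * (rho*v^2/2)
dP = 0.049 * (194/0.25) * (856*1.6^2/2)
L/D = 776.0
rho*v^2/2 = 856*2.56/2 = 1095.68
dP = 0.049 * 776.0 * 1095.68
dP = 41662.1 Pa


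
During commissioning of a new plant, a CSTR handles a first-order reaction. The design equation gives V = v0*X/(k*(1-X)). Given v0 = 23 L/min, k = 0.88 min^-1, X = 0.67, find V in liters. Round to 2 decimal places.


V = v0 * X / (k * (1 - X))
V = 23 * 0.67 / (0.88 * (1 - 0.67))
V = 15.41 / (0.88 * 0.33)
V = 15.41 / 0.2904
V = 53.06 L


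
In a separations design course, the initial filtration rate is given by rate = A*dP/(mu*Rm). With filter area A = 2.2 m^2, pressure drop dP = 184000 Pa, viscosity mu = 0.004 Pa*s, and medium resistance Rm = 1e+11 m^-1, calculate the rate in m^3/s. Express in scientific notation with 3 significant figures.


rate = A * dP / (mu * Rm)
rate = 2.2 * 184000 / (0.004 * 1e+11)
rate = 404800.0 / 4.000e+08
rate = 1.01e-03 m^3/s


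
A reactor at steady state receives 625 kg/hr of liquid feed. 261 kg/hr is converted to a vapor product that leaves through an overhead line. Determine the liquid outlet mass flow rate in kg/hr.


Steady-state mass balance on the main outlet: F_out = F_in - F_removed
F_out = 625 - 261
F_out = 364 kg/hr


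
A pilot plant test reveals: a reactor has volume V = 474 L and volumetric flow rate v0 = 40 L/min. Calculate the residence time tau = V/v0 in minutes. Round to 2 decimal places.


tau = V / v0
tau = 474 / 40
tau = 11.85 min


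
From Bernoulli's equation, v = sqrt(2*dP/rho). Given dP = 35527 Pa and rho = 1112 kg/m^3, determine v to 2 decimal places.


v = sqrt(2*dP/rho)
v = sqrt(2*35527/1112)
v = sqrt(63.897482)
v = 7.99 m/s


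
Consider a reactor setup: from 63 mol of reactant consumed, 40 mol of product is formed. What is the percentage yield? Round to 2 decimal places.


Yield = (moles product / moles consumed) * 100%
Yield = (40 / 63) * 100
Yield = 0.6349 * 100
Yield = 63.49%


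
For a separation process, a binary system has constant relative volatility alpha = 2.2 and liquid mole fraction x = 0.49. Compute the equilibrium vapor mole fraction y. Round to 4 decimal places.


y = alpha*x / (1 + (alpha-1)*x)
y = 2.2*0.49 / (1 + (2.2-1)*0.49)
y = 1.078 / (1 + 0.588)
y = 1.078 / 1.588
y = 0.6788


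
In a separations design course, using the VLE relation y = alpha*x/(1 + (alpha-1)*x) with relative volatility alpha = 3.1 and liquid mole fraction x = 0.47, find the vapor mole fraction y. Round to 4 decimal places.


y = alpha*x / (1 + (alpha-1)*x)
y = 3.1*0.47 / (1 + (3.1-1)*0.47)
y = 1.457 / (1 + 0.987)
y = 1.457 / 1.987
y = 0.7333


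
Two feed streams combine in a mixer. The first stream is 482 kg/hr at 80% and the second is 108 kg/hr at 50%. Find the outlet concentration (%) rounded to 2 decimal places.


Mass balance on solute: F1*x1 + F2*x2 = F3*x3
F3 = F1 + F2 = 482 + 108 = 590 kg/hr
x3 = (F1*x1 + F2*x2)/F3
x3 = (482*0.8 + 108*0.5) / 590
x3 = 74.51%


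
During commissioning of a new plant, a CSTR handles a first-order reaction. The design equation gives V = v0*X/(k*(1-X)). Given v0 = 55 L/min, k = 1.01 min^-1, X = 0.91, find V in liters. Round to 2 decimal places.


V = v0 * X / (k * (1 - X))
V = 55 * 0.91 / (1.01 * (1 - 0.91))
V = 50.05 / (1.01 * 0.09)
V = 50.05 / 0.0909
V = 550.61 L


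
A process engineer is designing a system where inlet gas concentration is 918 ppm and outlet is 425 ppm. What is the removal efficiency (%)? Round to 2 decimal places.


Efficiency = (G_in - G_out) / G_in * 100%
Efficiency = (918 - 425) / 918 * 100
Efficiency = 493 / 918 * 100
Efficiency = 53.70%


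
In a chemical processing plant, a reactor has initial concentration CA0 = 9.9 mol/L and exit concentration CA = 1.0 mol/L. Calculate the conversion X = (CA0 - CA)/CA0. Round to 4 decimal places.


X = (CA0 - CA) / CA0
X = (9.9 - 1.0) / 9.9
X = 8.9 / 9.9
X = 0.8990


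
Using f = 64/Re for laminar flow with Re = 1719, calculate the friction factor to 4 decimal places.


f = 64 / Re
f = 64 / 1719
f = 0.0372


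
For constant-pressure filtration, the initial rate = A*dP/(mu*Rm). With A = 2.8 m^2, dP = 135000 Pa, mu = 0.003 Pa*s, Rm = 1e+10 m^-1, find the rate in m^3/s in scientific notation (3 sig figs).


rate = A * dP / (mu * Rm)
rate = 2.8 * 135000 / (0.003 * 1e+10)
rate = 378000.0 / 3.000e+07
rate = 1.26e-02 m^3/s


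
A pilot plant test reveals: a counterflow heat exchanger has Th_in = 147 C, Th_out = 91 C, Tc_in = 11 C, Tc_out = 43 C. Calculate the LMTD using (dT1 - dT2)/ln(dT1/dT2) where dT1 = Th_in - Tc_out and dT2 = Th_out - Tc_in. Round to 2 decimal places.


dT1 = Th_in - Tc_out = 147 - 43 = 104
dT2 = Th_out - Tc_in = 91 - 11 = 80
LMTD = (dT1 - dT2) / ln(dT1/dT2)
LMTD = (104 - 80) / ln(104/80)
LMTD = 91.48 K


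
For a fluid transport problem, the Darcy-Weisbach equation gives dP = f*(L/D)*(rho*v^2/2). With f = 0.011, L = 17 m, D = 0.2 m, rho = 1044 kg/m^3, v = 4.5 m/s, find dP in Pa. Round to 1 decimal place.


dP = f * (L/D) * (rho*v^2/2)
dP = 0.011 * (17/0.2) * (1044*4.5^2/2)
L/D = 85.0
rho*v^2/2 = 1044*20.25/2 = 10570.5
dP = 0.011 * 85.0 * 10570.5
dP = 9883.4 Pa


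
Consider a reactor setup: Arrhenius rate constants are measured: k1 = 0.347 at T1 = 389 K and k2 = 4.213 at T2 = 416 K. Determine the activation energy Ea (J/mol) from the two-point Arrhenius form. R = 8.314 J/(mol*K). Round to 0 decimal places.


Ea = R * ln(k2/k1) / (1/T1 - 1/T2)
ln(k2/k1) = ln(4.213/0.347) = 2.4966055
1/T1 - 1/T2 = 1/389 - 1/416 = 0.000166847934
Ea = 8.314 * 2.4966055 / 0.000166847934
Ea = 124405 J/mol


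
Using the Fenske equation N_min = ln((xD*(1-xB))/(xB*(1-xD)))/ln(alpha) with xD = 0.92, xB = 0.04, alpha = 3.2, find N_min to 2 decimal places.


N_min = ln((xD*(1-xB))/(xB*(1-xD))) / ln(alpha)
Numerator inside ln: 0.8832 / 0.0032 = 276.0
ln(276.0) = 5.620401
ln(alpha) = ln(3.2) = 1.163151
N_min = 5.620401 / 1.163151 = 4.83


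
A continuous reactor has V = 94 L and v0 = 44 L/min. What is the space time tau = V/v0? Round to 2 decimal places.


tau = V / v0
tau = 94 / 44
tau = 2.14 min


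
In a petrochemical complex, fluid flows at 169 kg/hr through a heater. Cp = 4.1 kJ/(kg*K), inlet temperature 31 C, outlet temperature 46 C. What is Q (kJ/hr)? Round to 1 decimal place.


Q = m_dot * Cp * (T2 - T1)
Q = 169 * 4.1 * (46 - 31)
Q = 169 * 4.1 * 15
Q = 10393.5 kJ/hr


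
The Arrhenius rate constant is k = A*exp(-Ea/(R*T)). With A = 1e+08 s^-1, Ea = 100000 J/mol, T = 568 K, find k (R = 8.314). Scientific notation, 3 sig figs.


k = A * exp(-Ea/(R*T))
k = 1e+08 * exp(-100000 / (8.314 * 568))
k = 1e+08 * exp(-21.175889)
k = 6.36e-02


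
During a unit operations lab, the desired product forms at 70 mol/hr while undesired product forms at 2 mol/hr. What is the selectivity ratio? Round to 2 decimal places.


S = desired product rate / undesired product rate
S = 70 / 2
S = 35.00


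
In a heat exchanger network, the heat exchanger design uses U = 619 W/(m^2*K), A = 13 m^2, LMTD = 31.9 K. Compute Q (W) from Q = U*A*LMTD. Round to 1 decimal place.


Q = U * A * LMTD
Q = 619 * 13 * 31.9
Q = 256699.3 W


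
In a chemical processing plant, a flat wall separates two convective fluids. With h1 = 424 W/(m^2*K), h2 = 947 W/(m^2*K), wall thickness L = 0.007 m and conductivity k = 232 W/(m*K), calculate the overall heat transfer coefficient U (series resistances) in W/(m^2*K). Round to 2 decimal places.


1/U = 1/h1 + L/k + 1/h2
1/U = 1/424 + 0.007/232 + 1/947
1/U = 0.0023584906 + 3.01724e-05 + 0.0010559662
1/U = 0.0034446292
U = 290.31 W/(m^2*K)


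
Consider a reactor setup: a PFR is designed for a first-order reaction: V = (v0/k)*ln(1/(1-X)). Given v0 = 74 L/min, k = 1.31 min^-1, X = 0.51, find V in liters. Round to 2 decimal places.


V = (v0/k) * ln(1/(1-X))
V = (74/1.31) * ln(1/(1-0.51))
V = 56.48855 * ln(2.040816)
V = 56.48855 * 0.71335
V = 40.30 L


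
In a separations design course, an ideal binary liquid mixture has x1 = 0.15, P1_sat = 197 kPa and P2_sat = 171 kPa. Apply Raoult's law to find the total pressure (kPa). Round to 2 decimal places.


P = x1*P1_sat + x2*P2_sat
x2 = 1 - x1 = 1 - 0.15 = 0.85
P = 0.15*197 + 0.85*171
P = 29.55 + 145.35
P = 174.90 kPa


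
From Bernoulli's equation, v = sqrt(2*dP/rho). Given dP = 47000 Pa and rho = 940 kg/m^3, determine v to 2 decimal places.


v = sqrt(2*dP/rho)
v = sqrt(2*47000/940)
v = sqrt(100.0)
v = 10.00 m/s


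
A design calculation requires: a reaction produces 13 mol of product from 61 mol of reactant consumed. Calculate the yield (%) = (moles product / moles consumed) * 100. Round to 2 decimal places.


Yield = (moles product / moles consumed) * 100%
Yield = (13 / 61) * 100
Yield = 0.2131 * 100
Yield = 21.31%


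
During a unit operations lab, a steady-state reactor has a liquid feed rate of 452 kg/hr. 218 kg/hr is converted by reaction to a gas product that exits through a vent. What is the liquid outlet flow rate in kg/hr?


Steady-state mass balance on the main outlet: F_out = F_in - F_removed
F_out = 452 - 218
F_out = 234 kg/hr
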